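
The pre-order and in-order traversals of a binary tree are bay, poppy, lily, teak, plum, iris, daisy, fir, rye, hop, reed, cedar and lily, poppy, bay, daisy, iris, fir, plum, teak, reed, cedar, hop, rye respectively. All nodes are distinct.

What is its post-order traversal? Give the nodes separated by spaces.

The first element of pre-order is the root; it splits in-order into left and right subtrees.
Root bay: left subtree has 2 nodes {lily, poppy}, right has 9 {daisy, iris, fir, plum, teak, reed, cedar, hop, rye}.
  Root poppy: left subtree has 1 node {lily}, right has 0 { }.
  Root teak: left subtree has 4 nodes {daisy, iris, fir, plum}, right has 4 {reed, cedar, hop, rye}.
    Root plum: left subtree has 3 nodes {daisy, iris, fir}, right has 0 { }.
      Root iris: left subtree has 1 node {daisy}, right has 1 {fir}.
    Root rye: left subtree has 3 nodes {reed, cedar, hop}, right has 0 { }.
      Root hop: left subtree has 2 nodes {reed, cedar}, right has 0 { }.
        Root reed: left subtree has 0 nodes { }, right has 1 {cedar}.

lily poppy daisy fir iris plum cedar reed hop rye teak bay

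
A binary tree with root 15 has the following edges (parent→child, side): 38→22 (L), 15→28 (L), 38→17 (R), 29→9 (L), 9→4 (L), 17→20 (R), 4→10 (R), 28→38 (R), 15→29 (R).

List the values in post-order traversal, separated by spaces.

22 20 17 38 28 10 4 9 29 15

Post-order visits the left subtree, then the right subtree, then the node.
At 15: go left to 28.
  At 28: no left child.
  At 28: go right to 38.
    At 38: go left to 22.
      22 is a leaf — visit 22.
    At 38: go right to 17.
      At 17: no left child.
      At 17: go right to 20.
        20 is a leaf — visit 20.
      Visit 17.
    Visit 38.
  Visit 28.
At 15: go right to 29.
  At 29: go left to 9.
    At 9: go left to 4.
      At 4: no left child.
      At 4: go right to 10.
        10 is a leaf — visit 10.
      Visit 4.
    At 9: no right child.
    Visit 9.
  At 29: no right child.
  Visit 29.
Visit 15.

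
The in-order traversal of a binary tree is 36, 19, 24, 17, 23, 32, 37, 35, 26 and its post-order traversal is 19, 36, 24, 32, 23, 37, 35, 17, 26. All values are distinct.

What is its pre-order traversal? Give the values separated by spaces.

26 17 24 36 19 35 37 23 32

The last element of post-order is the root; it splits in-order into left and right subtrees.
Root 26: left subtree has 8 nodes {36, 19, 24, 17, 23, 32, 37, 35}, right has 0 { }.
  Root 17: left subtree has 3 nodes {36, 19, 24}, right has 4 {23, 32, 37, 35}.
    Root 24: left subtree has 2 nodes {36, 19}, right has 0 { }.
      Root 36: left subtree has 0 nodes { }, right has 1 {19}.
    Root 35: left subtree has 3 nodes {23, 32, 37}, right has 0 { }.
      Root 37: left subtree has 2 nodes {23, 32}, right has 0 { }.
        Root 23: left subtree has 0 nodes { }, right has 1 {32}.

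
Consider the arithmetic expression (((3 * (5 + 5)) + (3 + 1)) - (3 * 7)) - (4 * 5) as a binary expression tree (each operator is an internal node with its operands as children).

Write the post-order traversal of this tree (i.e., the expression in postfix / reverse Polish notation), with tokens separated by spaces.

3 5 5 + * 3 1 + + 3 7 * - 4 5 * -

Post-order on an expression tree gives postfix notation: for each operator, emit left operand, right operand, then the operator.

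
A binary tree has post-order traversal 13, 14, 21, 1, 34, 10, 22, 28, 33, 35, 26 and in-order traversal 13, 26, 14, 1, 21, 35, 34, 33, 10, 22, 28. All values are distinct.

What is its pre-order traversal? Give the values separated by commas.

26, 13, 35, 1, 14, 21, 33, 34, 28, 22, 10

The last element of post-order is the root; it splits in-order into left and right subtrees.
Root 26: left subtree has 1 node {13}, right has 9 {14, 1, 21, 35, 34, 33, 10, 22, 28}.
  Root 35: left subtree has 3 nodes {14, 1, 21}, right has 5 {34, 33, 10, 22, 28}.
    Root 1: left subtree has 1 node {14}, right has 1 {21}.
    Root 33: left subtree has 1 node {34}, right has 3 {10, 22, 28}.
      Root 28: left subtree has 2 nodes {10, 22}, right has 0 { }.
        Root 22: left subtree has 1 node {10}, right has 0 { }.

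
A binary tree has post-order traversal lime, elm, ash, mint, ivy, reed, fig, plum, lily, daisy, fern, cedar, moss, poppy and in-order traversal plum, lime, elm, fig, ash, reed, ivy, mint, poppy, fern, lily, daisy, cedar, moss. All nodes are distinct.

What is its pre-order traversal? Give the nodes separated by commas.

poppy, plum, fig, elm, lime, reed, ash, ivy, mint, moss, cedar, fern, daisy, lily

The last element of post-order is the root; it splits in-order into left and right subtrees.
Root poppy: left subtree has 8 nodes {plum, lime, elm, fig, ash, reed, ivy, mint}, right has 5 {fern, lily, daisy, cedar, moss}.
  Root plum: left subtree has 0 nodes { }, right has 7 {lime, elm, fig, ash, reed, ivy, mint}.
    Root fig: left subtree has 2 nodes {lime, elm}, right has 4 {ash, reed, ivy, mint}.
      Root elm: left subtree has 1 node {lime}, right has 0 { }.
      Root reed: left subtree has 1 node {ash}, right has 2 {ivy, mint}.
        Root ivy: left subtree has 0 nodes { }, right has 1 {mint}.
  Root moss: left subtree has 4 nodes {fern, lily, daisy, cedar}, right has 0 { }.
    Root cedar: left subtree has 3 nodes {fern, lily, daisy}, right has 0 { }.
      Root fern: left subtree has 0 nodes { }, right has 2 {lily, daisy}.
        Root daisy: left subtree has 1 node {lily}, right has 0 { }.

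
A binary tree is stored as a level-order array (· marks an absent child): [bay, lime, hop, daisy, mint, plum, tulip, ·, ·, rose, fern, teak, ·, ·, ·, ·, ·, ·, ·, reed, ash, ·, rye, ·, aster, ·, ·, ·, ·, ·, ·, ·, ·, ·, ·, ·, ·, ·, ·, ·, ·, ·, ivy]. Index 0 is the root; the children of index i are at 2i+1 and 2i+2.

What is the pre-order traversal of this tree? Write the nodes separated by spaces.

Pre-order visits the node, then its left subtree, then its right subtree.
Visit bay.
At bay: go left to lime.
  Visit lime.
  At lime: go left to daisy.
    daisy is a leaf — visit daisy.
  At lime: go right to mint.
    Visit mint.
    At mint: go left to rose.
      Visit rose.
      At rose: go left to reed.
        reed is a leaf — visit reed.
      At rose: go right to ash.
        Visit ash.
        At ash: no left child.
        At ash: go right to ivy.
          ivy is a leaf — visit ivy.
    At mint: go right to fern.
      Visit fern.
      At fern: no left child.
      At fern: go right to rye.
        rye is a leaf — visit rye.
At bay: go right to hop.
  Visit hop.
  At hop: go left to plum.
    Visit plum.
    At plum: go left to teak.
      Visit teak.
      At teak: no left child.
      At teak: go right to aster.
        aster is a leaf — visit aster.
    At plum: no right child.
  At hop: go right to tulip.
    tulip is a leaf — visit tulip.

bay lime daisy mint rose reed ash ivy fern rye hop plum teak aster tulip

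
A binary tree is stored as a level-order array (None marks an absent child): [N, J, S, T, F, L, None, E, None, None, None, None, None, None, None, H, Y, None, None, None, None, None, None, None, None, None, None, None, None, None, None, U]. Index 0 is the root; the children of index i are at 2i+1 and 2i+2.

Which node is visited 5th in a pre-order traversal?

H

Pre-order visits the node, then its left subtree, then its right subtree.
Visit N.
At N: go left to J.
  Visit J.
  At J: go left to T.
    Visit T.
    At T: go left to E.
      Visit E.
      At E: go left to H.
        Visit H.
        At H: go left to U.
          U is a leaf — visit U.
        At H: no right child.
      At E: go right to Y.
        Y is a leaf — visit Y.
    At T: no right child.
  At J: go right to F.
    F is a leaf — visit F.
At N: go right to S.
  Visit S.
  At S: go left to L.
    L is a leaf — visit L.
  At S: no right child.
Full pre-order sequence: N, J, T, E, H, U, Y, F, S, L.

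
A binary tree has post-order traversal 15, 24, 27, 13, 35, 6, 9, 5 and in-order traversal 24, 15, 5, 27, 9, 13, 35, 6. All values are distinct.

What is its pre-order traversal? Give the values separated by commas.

The last element of post-order is the root; it splits in-order into left and right subtrees.
Root 5: left subtree has 2 nodes {24, 15}, right has 5 {27, 9, 13, 35, 6}.
  Root 24: left subtree has 0 nodes { }, right has 1 {15}.
  Root 9: left subtree has 1 node {27}, right has 3 {13, 35, 6}.
    Root 6: left subtree has 2 nodes {13, 35}, right has 0 { }.
      Root 35: left subtree has 1 node {13}, right has 0 { }.

5, 24, 15, 9, 27, 6, 35, 13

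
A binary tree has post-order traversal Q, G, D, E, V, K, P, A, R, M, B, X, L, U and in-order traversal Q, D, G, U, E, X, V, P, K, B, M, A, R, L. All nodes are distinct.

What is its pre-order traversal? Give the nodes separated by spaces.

U D Q G L X E B P V K M R A

The last element of post-order is the root; it splits in-order into left and right subtrees.
Root U: left subtree has 3 nodes {Q, D, G}, right has 10 {E, X, V, P, K, B, M, A, R, L}.
  Root D: left subtree has 1 node {Q}, right has 1 {G}.
  Root L: left subtree has 9 nodes {E, X, V, P, K, B, M, A, R}, right has 0 { }.
    Root X: left subtree has 1 node {E}, right has 7 {V, P, K, B, M, A, R}.
      Root B: left subtree has 3 nodes {V, P, K}, right has 3 {M, A, R}.
        Root P: left subtree has 1 node {V}, right has 1 {K}.
        Root M: left subtree has 0 nodes { }, right has 2 {A, R}.
          Root R: left subtree has 1 node {A}, right has 0 { }.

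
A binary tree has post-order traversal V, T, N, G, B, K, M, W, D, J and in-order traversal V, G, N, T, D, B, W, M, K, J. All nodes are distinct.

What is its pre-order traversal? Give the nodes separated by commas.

J, D, G, V, N, T, W, B, M, K

The last element of post-order is the root; it splits in-order into left and right subtrees.
Root J: left subtree has 9 nodes {V, G, N, T, D, B, W, M, K}, right has 0 { }.
  Root D: left subtree has 4 nodes {V, G, N, T}, right has 4 {B, W, M, K}.
    Root G: left subtree has 1 node {V}, right has 2 {N, T}.
      Root N: left subtree has 0 nodes { }, right has 1 {T}.
    Root W: left subtree has 1 node {B}, right has 2 {M, K}.
      Root M: left subtree has 0 nodes { }, right has 1 {K}.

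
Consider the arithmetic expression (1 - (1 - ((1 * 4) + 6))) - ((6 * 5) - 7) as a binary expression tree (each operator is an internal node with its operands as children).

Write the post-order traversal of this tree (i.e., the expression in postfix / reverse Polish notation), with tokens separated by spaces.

1 1 1 4 * 6 + - - 6 5 * 7 - -

Post-order on an expression tree gives postfix notation: for each operator, emit left operand, right operand, then the operator.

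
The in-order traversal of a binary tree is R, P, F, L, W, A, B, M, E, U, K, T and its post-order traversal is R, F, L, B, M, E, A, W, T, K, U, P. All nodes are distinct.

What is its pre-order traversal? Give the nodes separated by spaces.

The last element of post-order is the root; it splits in-order into left and right subtrees.
Root P: left subtree has 1 node {R}, right has 10 {F, L, W, A, B, M, E, U, K, T}.
  Root U: left subtree has 7 nodes {F, L, W, A, B, M, E}, right has 2 {K, T}.
    Root W: left subtree has 2 nodes {F, L}, right has 4 {A, B, M, E}.
      Root L: left subtree has 1 node {F}, right has 0 { }.
      Root A: left subtree has 0 nodes { }, right has 3 {B, M, E}.
        Root E: left subtree has 2 nodes {B, M}, right has 0 { }.
          Root M: left subtree has 1 node {B}, right has 0 { }.
    Root K: left subtree has 0 nodes { }, right has 1 {T}.

P R U W L F A E M B K T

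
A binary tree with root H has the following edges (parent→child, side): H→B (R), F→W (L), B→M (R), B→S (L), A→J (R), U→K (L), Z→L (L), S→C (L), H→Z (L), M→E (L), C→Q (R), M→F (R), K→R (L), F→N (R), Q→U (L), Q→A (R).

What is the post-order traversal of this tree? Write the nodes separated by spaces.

Post-order visits the left subtree, then the right subtree, then the node.
At H: go left to Z.
  At Z: go left to L.
    L is a leaf — visit L.
  At Z: no right child.
  Visit Z.
At H: go right to B.
  At B: go left to S.
    At S: go left to C.
      At C: no left child.
      At C: go right to Q.
        At Q: go left to U.
          At U: go left to K.
            At K: go left to R.
              R is a leaf — visit R.
            At K: no right child.
            Visit K.
          At U: no right child.
          Visit U.
        At Q: go right to A.
          At A: no left child.
          At A: go right to J.
            J is a leaf — visit J.
          Visit A.
        Visit Q.
      Visit C.
    At S: no right child.
    Visit S.
  At B: go right to M.
    At M: go left to E.
      E is a leaf — visit E.
    At M: go right to F.
      At F: go left to W.
        W is a leaf — visit W.
      At F: go right to N.
        N is a leaf — visit N.
      Visit F.
    Visit M.
  Visit B.
Visit H.

L Z R K U J A Q C S E W N F M B H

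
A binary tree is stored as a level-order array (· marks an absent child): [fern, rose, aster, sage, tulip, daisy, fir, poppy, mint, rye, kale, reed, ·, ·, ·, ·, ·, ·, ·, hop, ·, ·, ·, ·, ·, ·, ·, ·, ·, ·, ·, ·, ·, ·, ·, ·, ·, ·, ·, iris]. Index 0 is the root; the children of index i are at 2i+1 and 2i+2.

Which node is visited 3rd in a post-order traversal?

Post-order visits the left subtree, then the right subtree, then the node.
At fern: go left to rose.
  At rose: go left to sage.
    At sage: go left to poppy.
      poppy is a leaf — visit poppy.
    At sage: go right to mint.
      mint is a leaf — visit mint.
    Visit sage.
  At rose: go right to tulip.
    At tulip: go left to rye.
      At rye: go left to hop.
        At hop: go left to iris.
          iris is a leaf — visit iris.
        At hop: no right child.
        Visit hop.
      At rye: no right child.
      Visit rye.
    At tulip: go right to kale.
      kale is a leaf — visit kale.
    Visit tulip.
  Visit rose.
At fern: go right to aster.
  At aster: go left to daisy.
    At daisy: go left to reed.
      reed is a leaf — visit reed.
    At daisy: no right child.
    Visit daisy.
  At aster: go right to fir.
    fir is a leaf — visit fir.
  Visit aster.
Visit fern.
Full post-order sequence: poppy, mint, sage, iris, hop, rye, kale, tulip, rose, reed, daisy, fir, aster, fern.

sage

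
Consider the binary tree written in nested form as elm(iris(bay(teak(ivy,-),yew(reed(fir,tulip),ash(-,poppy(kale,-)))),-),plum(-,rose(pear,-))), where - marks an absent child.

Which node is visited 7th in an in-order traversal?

yew

In-order visits the left subtree, then the node, then the right subtree.
At elm: go left to iris.
  At iris: go left to bay.
    At bay: go left to teak.
      At teak: go left to ivy.
        ivy is a leaf — visit ivy.
      Visit teak.
      At teak: no right child.
    Visit bay.
    At bay: go right to yew.
      At yew: go left to reed.
        At reed: go left to fir.
          fir is a leaf — visit fir.
        Visit reed.
        At reed: go right to tulip.
          tulip is a leaf — visit tulip.
      Visit yew.
      At yew: go right to ash.
        At ash: no left child.
        Visit ash.
        At ash: go right to poppy.
          At poppy: go left to kale.
            kale is a leaf — visit kale.
          Visit poppy.
          At poppy: no right child.
  Visit iris.
  At iris: no right child.
Visit elm.
At elm: go right to plum.
  At plum: no left child.
  Visit plum.
  At plum: go right to rose.
    At rose: go left to pear.
      pear is a leaf — visit pear.
    Visit rose.
    At rose: no right child.
Full in-order sequence: ivy, teak, bay, fir, reed, tulip, yew, ash, kale, poppy, iris, elm, plum, pear, rose.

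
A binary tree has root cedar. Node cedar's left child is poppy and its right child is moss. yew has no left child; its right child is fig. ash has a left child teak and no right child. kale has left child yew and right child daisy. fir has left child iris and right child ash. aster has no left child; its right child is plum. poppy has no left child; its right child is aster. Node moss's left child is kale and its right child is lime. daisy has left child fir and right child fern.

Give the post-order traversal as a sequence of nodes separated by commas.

plum, aster, poppy, fig, yew, iris, teak, ash, fir, fern, daisy, kale, lime, moss, cedar

Post-order visits the left subtree, then the right subtree, then the node.
At cedar: go left to poppy.
  At poppy: no left child.
  At poppy: go right to aster.
    At aster: no left child.
    At aster: go right to plum.
      plum is a leaf — visit plum.
    Visit aster.
  Visit poppy.
At cedar: go right to moss.
  At moss: go left to kale.
    At kale: go left to yew.
      At yew: no left child.
      At yew: go right to fig.
        fig is a leaf — visit fig.
      Visit yew.
    At kale: go right to daisy.
      At daisy: go left to fir.
        At fir: go left to iris.
          iris is a leaf — visit iris.
        At fir: go right to ash.
          At ash: go left to teak.
            teak is a leaf — visit teak.
          At ash: no right child.
          Visit ash.
        Visit fir.
      At daisy: go right to fern.
        fern is a leaf — visit fern.
      Visit daisy.
    Visit kale.
  At moss: go right to lime.
    lime is a leaf — visit lime.
  Visit moss.
Visit cedar.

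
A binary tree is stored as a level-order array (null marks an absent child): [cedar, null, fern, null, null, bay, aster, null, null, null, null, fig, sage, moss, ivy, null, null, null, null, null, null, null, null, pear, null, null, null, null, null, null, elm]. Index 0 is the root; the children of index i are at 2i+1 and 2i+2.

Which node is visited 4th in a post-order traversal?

bay

Post-order visits the left subtree, then the right subtree, then the node.
At cedar: no left child.
At cedar: go right to fern.
  At fern: go left to bay.
    At bay: go left to fig.
      At fig: go left to pear.
        pear is a leaf — visit pear.
      At fig: no right child.
      Visit fig.
    At bay: go right to sage.
      sage is a leaf — visit sage.
    Visit bay.
  At fern: go right to aster.
    At aster: go left to moss.
      moss is a leaf — visit moss.
    At aster: go right to ivy.
      At ivy: no left child.
      At ivy: go right to elm.
        elm is a leaf — visit elm.
      Visit ivy.
    Visit aster.
  Visit fern.
Visit cedar.
Full post-order sequence: pear, fig, sage, bay, moss, elm, ivy, aster, fern, cedar.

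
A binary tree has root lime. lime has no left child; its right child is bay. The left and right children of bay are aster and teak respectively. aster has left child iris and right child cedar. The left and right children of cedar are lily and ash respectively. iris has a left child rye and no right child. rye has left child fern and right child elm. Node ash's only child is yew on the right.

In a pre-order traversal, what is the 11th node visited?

yew

Pre-order visits the node, then its left subtree, then its right subtree.
Visit lime.
At lime: no left child.
At lime: go right to bay.
  Visit bay.
  At bay: go left to aster.
    Visit aster.
    At aster: go left to iris.
      Visit iris.
      At iris: go left to rye.
        Visit rye.
        At rye: go left to fern.
          fern is a leaf — visit fern.
        At rye: go right to elm.
          elm is a leaf — visit elm.
      At iris: no right child.
    At aster: go right to cedar.
      Visit cedar.
      At cedar: go left to lily.
        lily is a leaf — visit lily.
      At cedar: go right to ash.
        Visit ash.
        At ash: no left child.
        At ash: go right to yew.
          yew is a leaf — visit yew.
  At bay: go right to teak.
    teak is a leaf — visit teak.
Full pre-order sequence: lime, bay, aster, iris, rye, fern, elm, cedar, lily, ash, yew, teak.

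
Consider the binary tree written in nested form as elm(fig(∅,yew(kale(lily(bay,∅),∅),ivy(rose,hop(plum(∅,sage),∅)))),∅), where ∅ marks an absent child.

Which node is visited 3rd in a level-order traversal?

Level-order visits nodes level by level from the root, left to right within each level.
Level 0: elm
Level 1: fig
Level 2: yew
Level 3: kale, ivy
Level 4: lily, rose, hop
Level 5: bay, plum
Level 6: sage
Full level-order sequence: elm, fig, yew, kale, ivy, lily, rose, hop, bay, plum, sage.

yew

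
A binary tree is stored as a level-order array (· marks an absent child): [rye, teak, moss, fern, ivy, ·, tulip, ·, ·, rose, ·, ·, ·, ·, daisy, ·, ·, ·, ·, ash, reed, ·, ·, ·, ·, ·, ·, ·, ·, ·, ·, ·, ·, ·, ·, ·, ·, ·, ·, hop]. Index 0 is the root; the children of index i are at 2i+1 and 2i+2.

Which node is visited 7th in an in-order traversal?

ivy

In-order visits the left subtree, then the node, then the right subtree.
At rye: go left to teak.
  At teak: go left to fern.
    fern is a leaf — visit fern.
  Visit teak.
  At teak: go right to ivy.
    At ivy: go left to rose.
      At rose: go left to ash.
        At ash: go left to hop.
          hop is a leaf — visit hop.
        Visit ash.
        At ash: no right child.
      Visit rose.
      At rose: go right to reed.
        reed is a leaf — visit reed.
    Visit ivy.
    At ivy: no right child.
Visit rye.
At rye: go right to moss.
  At moss: no left child.
  Visit moss.
  At moss: go right to tulip.
    At tulip: no left child.
    Visit tulip.
    At tulip: go right to daisy.
      daisy is a leaf — visit daisy.
Full in-order sequence: fern, teak, hop, ash, rose, reed, ivy, rye, moss, tulip, daisy.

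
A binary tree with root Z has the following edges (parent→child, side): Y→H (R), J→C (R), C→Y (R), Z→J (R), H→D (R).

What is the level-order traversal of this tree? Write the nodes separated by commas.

Level-order visits nodes level by level from the root, left to right within each level.
Level 0: Z
Level 1: J
Level 2: C
Level 3: Y
Level 4: H
Level 5: D

Z, J, C, Y, H, D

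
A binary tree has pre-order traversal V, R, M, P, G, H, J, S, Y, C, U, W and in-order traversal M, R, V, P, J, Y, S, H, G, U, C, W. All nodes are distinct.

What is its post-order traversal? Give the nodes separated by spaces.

M R Y S J H U W C G P V

The first element of pre-order is the root; it splits in-order into left and right subtrees.
Root V: left subtree has 2 nodes {M, R}, right has 9 {P, J, Y, S, H, G, U, C, W}.
  Root R: left subtree has 1 node {M}, right has 0 { }.
  Root P: left subtree has 0 nodes { }, right has 8 {J, Y, S, H, G, U, C, W}.
    Root G: left subtree has 4 nodes {J, Y, S, H}, right has 3 {U, C, W}.
      Root H: left subtree has 3 nodes {J, Y, S}, right has 0 { }.
        Root J: left subtree has 0 nodes { }, right has 2 {Y, S}.
          Root S: left subtree has 1 node {Y}, right has 0 { }.
      Root C: left subtree has 1 node {U}, right has 1 {W}.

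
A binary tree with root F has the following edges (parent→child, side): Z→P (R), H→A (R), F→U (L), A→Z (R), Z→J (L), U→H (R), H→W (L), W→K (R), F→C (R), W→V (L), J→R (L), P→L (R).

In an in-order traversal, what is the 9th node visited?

In-order visits the left subtree, then the node, then the right subtree.
At F: go left to U.
  At U: no left child.
  Visit U.
  At U: go right to H.
    At H: go left to W.
      At W: go left to V.
        V is a leaf — visit V.
      Visit W.
      At W: go right to K.
        K is a leaf — visit K.
    Visit H.
    At H: go right to A.
      At A: no left child.
      Visit A.
      At A: go right to Z.
        At Z: go left to J.
          At J: go left to R.
            R is a leaf — visit R.
          Visit J.
          At J: no right child.
        Visit Z.
        At Z: go right to P.
          At P: no left child.
          Visit P.
          At P: go right to L.
            L is a leaf — visit L.
Visit F.
At F: go right to C.
  C is a leaf — visit C.
Full in-order sequence: U, V, W, K, H, A, R, J, Z, P, L, F, C.

Z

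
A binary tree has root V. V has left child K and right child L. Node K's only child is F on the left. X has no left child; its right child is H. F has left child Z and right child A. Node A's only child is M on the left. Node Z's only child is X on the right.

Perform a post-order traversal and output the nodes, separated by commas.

Post-order visits the left subtree, then the right subtree, then the node.
At V: go left to K.
  At K: go left to F.
    At F: go left to Z.
      At Z: no left child.
      At Z: go right to X.
        At X: no left child.
        At X: go right to H.
          H is a leaf — visit H.
        Visit X.
      Visit Z.
    At F: go right to A.
      At A: go left to M.
        M is a leaf — visit M.
      At A: no right child.
      Visit A.
    Visit F.
  At K: no right child.
  Visit K.
At V: go right to L.
  L is a leaf — visit L.
Visit V.

H, X, Z, M, A, F, K, L, V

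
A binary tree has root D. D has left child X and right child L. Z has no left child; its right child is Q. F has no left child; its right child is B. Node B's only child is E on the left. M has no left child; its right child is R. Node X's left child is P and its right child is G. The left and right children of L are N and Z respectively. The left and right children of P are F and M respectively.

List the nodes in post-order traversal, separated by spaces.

E B F R M P G X N Q Z L D

Post-order visits the left subtree, then the right subtree, then the node.
At D: go left to X.
  At X: go left to P.
    At P: go left to F.
      At F: no left child.
      At F: go right to B.
        At B: go left to E.
          E is a leaf — visit E.
        At B: no right child.
        Visit B.
      Visit F.
    At P: go right to M.
      At M: no left child.
      At M: go right to R.
        R is a leaf — visit R.
      Visit M.
    Visit P.
  At X: go right to G.
    G is a leaf — visit G.
  Visit X.
At D: go right to L.
  At L: go left to N.
    N is a leaf — visit N.
  At L: go right to Z.
    At Z: no left child.
    At Z: go right to Q.
      Q is a leaf — visit Q.
    Visit Z.
  Visit L.
Visit D.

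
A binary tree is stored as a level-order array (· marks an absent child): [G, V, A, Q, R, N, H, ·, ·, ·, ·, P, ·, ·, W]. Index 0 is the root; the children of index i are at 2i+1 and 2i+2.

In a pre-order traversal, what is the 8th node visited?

Pre-order visits the node, then its left subtree, then its right subtree.
Visit G.
At G: go left to V.
  Visit V.
  At V: go left to Q.
    Q is a leaf — visit Q.
  At V: go right to R.
    R is a leaf — visit R.
At G: go right to A.
  Visit A.
  At A: go left to N.
    Visit N.
    At N: go left to P.
      P is a leaf — visit P.
    At N: no right child.
  At A: go right to H.
    Visit H.
    At H: no left child.
    At H: go right to W.
      W is a leaf — visit W.
Full pre-order sequence: G, V, Q, R, A, N, P, H, W.

H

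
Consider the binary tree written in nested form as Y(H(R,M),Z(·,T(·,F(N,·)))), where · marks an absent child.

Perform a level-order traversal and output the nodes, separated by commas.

Y, H, Z, R, M, T, F, N

Level-order visits nodes level by level from the root, left to right within each level.
Level 0: Y
Level 1: H, Z
Level 2: R, M, T
Level 3: F
Level 4: N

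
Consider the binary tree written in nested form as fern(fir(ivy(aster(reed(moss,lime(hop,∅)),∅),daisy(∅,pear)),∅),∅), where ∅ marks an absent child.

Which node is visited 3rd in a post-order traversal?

lime

Post-order visits the left subtree, then the right subtree, then the node.
At fern: go left to fir.
  At fir: go left to ivy.
    At ivy: go left to aster.
      At aster: go left to reed.
        At reed: go left to moss.
          moss is a leaf — visit moss.
        At reed: go right to lime.
          At lime: go left to hop.
            hop is a leaf — visit hop.
          At lime: no right child.
          Visit lime.
        Visit reed.
      At aster: no right child.
      Visit aster.
    At ivy: go right to daisy.
      At daisy: no left child.
      At daisy: go right to pear.
        pear is a leaf — visit pear.
      Visit daisy.
    Visit ivy.
  At fir: no right child.
  Visit fir.
At fern: no right child.
Visit fern.
Full post-order sequence: moss, hop, lime, reed, aster, pear, daisy, ivy, fir, fern.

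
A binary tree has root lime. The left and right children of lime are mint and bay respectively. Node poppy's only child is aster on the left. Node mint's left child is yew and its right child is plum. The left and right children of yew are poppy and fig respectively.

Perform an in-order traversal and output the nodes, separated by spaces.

aster poppy yew fig mint plum lime bay

In-order visits the left subtree, then the node, then the right subtree.
At lime: go left to mint.
  At mint: go left to yew.
    At yew: go left to poppy.
      At poppy: go left to aster.
        aster is a leaf — visit aster.
      Visit poppy.
      At poppy: no right child.
    Visit yew.
    At yew: go right to fig.
      fig is a leaf — visit fig.
  Visit mint.
  At mint: go right to plum.
    plum is a leaf — visit plum.
Visit lime.
At lime: go right to bay.
  bay is a leaf — visit bay.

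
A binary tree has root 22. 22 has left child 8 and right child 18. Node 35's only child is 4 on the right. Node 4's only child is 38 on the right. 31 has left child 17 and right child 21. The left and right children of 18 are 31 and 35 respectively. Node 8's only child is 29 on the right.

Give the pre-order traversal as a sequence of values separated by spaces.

22 8 29 18 31 17 21 35 4 38

Pre-order visits the node, then its left subtree, then its right subtree.
Visit 22.
At 22: go left to 8.
  Visit 8.
  At 8: no left child.
  At 8: go right to 29.
    29 is a leaf — visit 29.
At 22: go right to 18.
  Visit 18.
  At 18: go left to 31.
    Visit 31.
    At 31: go left to 17.
      17 is a leaf — visit 17.
    At 31: go right to 21.
      21 is a leaf — visit 21.
  At 18: go right to 35.
    Visit 35.
    At 35: no left child.
    At 35: go right to 4.
      Visit 4.
      At 4: no left child.
      At 4: go right to 38.
        38 is a leaf — visit 38.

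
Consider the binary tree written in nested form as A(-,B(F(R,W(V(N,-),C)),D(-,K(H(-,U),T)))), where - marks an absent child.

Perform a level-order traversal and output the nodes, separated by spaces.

A B F D R W K V C H T N U

Level-order visits nodes level by level from the root, left to right within each level.
Level 0: A
Level 1: B
Level 2: F, D
Level 3: R, W, K
Level 4: V, C, H, T
Level 5: N, U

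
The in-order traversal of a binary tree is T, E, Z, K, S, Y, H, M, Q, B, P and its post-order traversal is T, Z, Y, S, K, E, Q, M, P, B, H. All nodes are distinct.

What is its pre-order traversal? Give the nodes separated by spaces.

H E T K Z S Y B M Q P

The last element of post-order is the root; it splits in-order into left and right subtrees.
Root H: left subtree has 6 nodes {T, E, Z, K, S, Y}, right has 4 {M, Q, B, P}.
  Root E: left subtree has 1 node {T}, right has 4 {Z, K, S, Y}.
    Root K: left subtree has 1 node {Z}, right has 2 {S, Y}.
      Root S: left subtree has 0 nodes { }, right has 1 {Y}.
  Root B: left subtree has 2 nodes {M, Q}, right has 1 {P}.
    Root M: left subtree has 0 nodes { }, right has 1 {Q}.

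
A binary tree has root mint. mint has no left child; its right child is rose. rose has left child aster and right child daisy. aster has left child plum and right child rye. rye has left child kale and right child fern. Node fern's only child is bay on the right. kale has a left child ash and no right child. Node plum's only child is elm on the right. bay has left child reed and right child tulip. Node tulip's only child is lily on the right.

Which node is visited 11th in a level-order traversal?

bay

Level-order visits nodes level by level from the root, left to right within each level.
Level 0: mint
Level 1: rose
Level 2: aster, daisy
Level 3: plum, rye
Level 4: elm, kale, fern
Level 5: ash, bay
Level 6: reed, tulip
Level 7: lily
Full level-order sequence: mint, rose, aster, daisy, plum, rye, elm, kale, fern, ash, bay, reed, tulip, lily.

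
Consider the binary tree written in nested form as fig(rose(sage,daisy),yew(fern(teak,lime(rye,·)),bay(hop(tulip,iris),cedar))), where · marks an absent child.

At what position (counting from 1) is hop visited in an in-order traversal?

11

In-order visits the left subtree, then the node, then the right subtree.
At fig: go left to rose.
  At rose: go left to sage.
    sage is a leaf — visit sage.
  Visit rose.
  At rose: go right to daisy.
    daisy is a leaf — visit daisy.
Visit fig.
At fig: go right to yew.
  At yew: go left to fern.
    At fern: go left to teak.
      teak is a leaf — visit teak.
    Visit fern.
    At fern: go right to lime.
      At lime: go left to rye.
        rye is a leaf — visit rye.
      Visit lime.
      At lime: no right child.
  Visit yew.
  At yew: go right to bay.
    At bay: go left to hop.
      At hop: go left to tulip.
        tulip is a leaf — visit tulip.
      Visit hop.
      At hop: go right to iris.
        iris is a leaf — visit iris.
    Visit bay.
    At bay: go right to cedar.
      cedar is a leaf — visit cedar.
Full in-order sequence: sage, rose, daisy, fig, teak, fern, rye, lime, yew, tulip, hop, iris, bay, cedar.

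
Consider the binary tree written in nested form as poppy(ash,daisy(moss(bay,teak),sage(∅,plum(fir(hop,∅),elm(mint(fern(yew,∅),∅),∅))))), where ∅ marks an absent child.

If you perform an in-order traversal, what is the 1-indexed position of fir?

In-order visits the left subtree, then the node, then the right subtree.
At poppy: go left to ash.
  ash is a leaf — visit ash.
Visit poppy.
At poppy: go right to daisy.
  At daisy: go left to moss.
    At moss: go left to bay.
      bay is a leaf — visit bay.
    Visit moss.
    At moss: go right to teak.
      teak is a leaf — visit teak.
  Visit daisy.
  At daisy: go right to sage.
    At sage: no left child.
    Visit sage.
    At sage: go right to plum.
      At plum: go left to fir.
        At fir: go left to hop.
          hop is a leaf — visit hop.
        Visit fir.
        At fir: no right child.
      Visit plum.
      At plum: go right to elm.
        At elm: go left to mint.
          At mint: go left to fern.
            At fern: go left to yew.
              yew is a leaf — visit yew.
            Visit fern.
            At fern: no right child.
          Visit mint.
          At mint: no right child.
        Visit elm.
        At elm: no right child.
Full in-order sequence: ash, poppy, bay, moss, teak, daisy, sage, hop, fir, plum, yew, fern, mint, elm.

9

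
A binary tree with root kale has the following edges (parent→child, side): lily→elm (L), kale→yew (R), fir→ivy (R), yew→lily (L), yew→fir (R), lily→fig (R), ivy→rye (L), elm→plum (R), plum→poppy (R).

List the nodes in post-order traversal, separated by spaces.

poppy plum elm fig lily rye ivy fir yew kale

Post-order visits the left subtree, then the right subtree, then the node.
At kale: no left child.
At kale: go right to yew.
  At yew: go left to lily.
    At lily: go left to elm.
      At elm: no left child.
      At elm: go right to plum.
        At plum: no left child.
        At plum: go right to poppy.
          poppy is a leaf — visit poppy.
        Visit plum.
      Visit elm.
    At lily: go right to fig.
      fig is a leaf — visit fig.
    Visit lily.
  At yew: go right to fir.
    At fir: no left child.
    At fir: go right to ivy.
      At ivy: go left to rye.
        rye is a leaf — visit rye.
      At ivy: no right child.
      Visit ivy.
    Visit fir.
  Visit yew.
Visit kale.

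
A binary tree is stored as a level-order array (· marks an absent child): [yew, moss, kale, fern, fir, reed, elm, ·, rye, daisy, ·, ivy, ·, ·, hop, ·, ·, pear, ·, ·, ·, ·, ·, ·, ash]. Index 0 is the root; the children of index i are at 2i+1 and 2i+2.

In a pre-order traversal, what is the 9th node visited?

reed

Pre-order visits the node, then its left subtree, then its right subtree.
Visit yew.
At yew: go left to moss.
  Visit moss.
  At moss: go left to fern.
    Visit fern.
    At fern: no left child.
    At fern: go right to rye.
      Visit rye.
      At rye: go left to pear.
        pear is a leaf — visit pear.
      At rye: no right child.
  At moss: go right to fir.
    Visit fir.
    At fir: go left to daisy.
      daisy is a leaf — visit daisy.
    At fir: no right child.
At yew: go right to kale.
  Visit kale.
  At kale: go left to reed.
    Visit reed.
    At reed: go left to ivy.
      Visit ivy.
      At ivy: no left child.
      At ivy: go right to ash.
        ash is a leaf — visit ash.
    At reed: no right child.
  At kale: go right to elm.
    Visit elm.
    At elm: no left child.
    At elm: go right to hop.
      hop is a leaf — visit hop.
Full pre-order sequence: yew, moss, fern, rye, pear, fir, daisy, kale, reed, ivy, ash, elm, hop.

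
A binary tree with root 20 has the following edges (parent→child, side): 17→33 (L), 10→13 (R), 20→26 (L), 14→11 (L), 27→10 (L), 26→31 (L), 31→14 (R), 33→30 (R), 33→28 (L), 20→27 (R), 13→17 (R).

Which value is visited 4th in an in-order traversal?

In-order visits the left subtree, then the node, then the right subtree.
At 20: go left to 26.
  At 26: go left to 31.
    At 31: no left child.
    Visit 31.
    At 31: go right to 14.
      At 14: go left to 11.
        11 is a leaf — visit 11.
      Visit 14.
      At 14: no right child.
  Visit 26.
  At 26: no right child.
Visit 20.
At 20: go right to 27.
  At 27: go left to 10.
    At 10: no left child.
    Visit 10.
    At 10: go right to 13.
      At 13: no left child.
      Visit 13.
      At 13: go right to 17.
        At 17: go left to 33.
          At 33: go left to 28.
            28 is a leaf — visit 28.
          Visit 33.
          At 33: go right to 30.
            30 is a leaf — visit 30.
        Visit 17.
        At 17: no right child.
  Visit 27.
  At 27: no right child.
Full in-order sequence: 31, 11, 14, 26, 20, 10, 13, 28, 33, 30, 17, 27.

26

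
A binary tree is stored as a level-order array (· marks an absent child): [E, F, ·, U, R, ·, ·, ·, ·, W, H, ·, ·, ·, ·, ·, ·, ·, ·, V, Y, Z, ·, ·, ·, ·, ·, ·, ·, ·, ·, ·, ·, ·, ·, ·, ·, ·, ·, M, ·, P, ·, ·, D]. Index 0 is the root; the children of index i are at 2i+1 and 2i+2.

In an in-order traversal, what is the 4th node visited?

V

In-order visits the left subtree, then the node, then the right subtree.
At E: go left to F.
  At F: go left to U.
    U is a leaf — visit U.
  Visit F.
  At F: go right to R.
    At R: go left to W.
      At W: go left to V.
        At V: go left to M.
          M is a leaf — visit M.
        Visit V.
        At V: no right child.
      Visit W.
      At W: go right to Y.
        At Y: go left to P.
          P is a leaf — visit P.
        Visit Y.
        At Y: no right child.
    Visit R.
    At R: go right to H.
      At H: go left to Z.
        At Z: no left child.
        Visit Z.
        At Z: go right to D.
          D is a leaf — visit D.
      Visit H.
      At H: no right child.
Visit E.
At E: no right child.
Full in-order sequence: U, F, M, V, W, P, Y, R, Z, D, H, E.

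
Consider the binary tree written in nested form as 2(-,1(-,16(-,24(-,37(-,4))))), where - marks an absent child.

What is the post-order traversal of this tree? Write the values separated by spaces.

4 37 24 16 1 2

Post-order visits the left subtree, then the right subtree, then the node.
At 2: no left child.
At 2: go right to 1.
  At 1: no left child.
  At 1: go right to 16.
    At 16: no left child.
    At 16: go right to 24.
      At 24: no left child.
      At 24: go right to 37.
        At 37: no left child.
        At 37: go right to 4.
          4 is a leaf — visit 4.
        Visit 37.
      Visit 24.
    Visit 16.
  Visit 1.
Visit 2.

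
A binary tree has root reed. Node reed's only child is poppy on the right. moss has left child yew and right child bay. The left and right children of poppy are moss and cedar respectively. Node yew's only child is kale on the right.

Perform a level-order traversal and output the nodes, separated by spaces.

Level-order visits nodes level by level from the root, left to right within each level.
Level 0: reed
Level 1: poppy
Level 2: moss, cedar
Level 3: yew, bay
Level 4: kale

reed poppy moss cedar yew bay kale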